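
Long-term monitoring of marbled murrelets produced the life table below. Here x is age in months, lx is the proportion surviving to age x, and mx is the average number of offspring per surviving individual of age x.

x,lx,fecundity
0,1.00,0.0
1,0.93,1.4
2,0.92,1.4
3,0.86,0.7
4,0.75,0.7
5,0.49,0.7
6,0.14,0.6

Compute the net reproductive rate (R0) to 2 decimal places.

4.14

lx·mx by age: 0, 1.302, 1.288, 0.602, 0.525, 0.343, 0.084
R0 = Σ lx·mx = 4.144 → 4.14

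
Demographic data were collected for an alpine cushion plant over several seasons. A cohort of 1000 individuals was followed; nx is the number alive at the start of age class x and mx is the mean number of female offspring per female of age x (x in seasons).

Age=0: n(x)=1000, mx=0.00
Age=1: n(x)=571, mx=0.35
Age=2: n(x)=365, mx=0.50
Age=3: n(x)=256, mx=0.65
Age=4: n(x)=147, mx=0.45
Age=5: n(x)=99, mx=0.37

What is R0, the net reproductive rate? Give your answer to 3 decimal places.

0.652

lx = nx/n0 = nx/1000: 1, 0.571, 0.365, 0.256, 0.147, 0.099
lx·mx by age: 0, 0.19985, 0.1825, 0.1664, 0.06615, 0.03663
R0 = Σ lx·mx = 0.65153 → 0.652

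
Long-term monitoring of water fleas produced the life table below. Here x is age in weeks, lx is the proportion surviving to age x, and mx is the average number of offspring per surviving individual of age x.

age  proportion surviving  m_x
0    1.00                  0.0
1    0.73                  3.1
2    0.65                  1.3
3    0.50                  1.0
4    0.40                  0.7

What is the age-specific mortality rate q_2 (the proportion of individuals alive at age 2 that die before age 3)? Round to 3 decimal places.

0.231

q_2 = (l_2 − l_3) / l_2 = (0.65 − 0.5) / 0.65
     = 0.15 / 0.65 = 0.230769… → 0.231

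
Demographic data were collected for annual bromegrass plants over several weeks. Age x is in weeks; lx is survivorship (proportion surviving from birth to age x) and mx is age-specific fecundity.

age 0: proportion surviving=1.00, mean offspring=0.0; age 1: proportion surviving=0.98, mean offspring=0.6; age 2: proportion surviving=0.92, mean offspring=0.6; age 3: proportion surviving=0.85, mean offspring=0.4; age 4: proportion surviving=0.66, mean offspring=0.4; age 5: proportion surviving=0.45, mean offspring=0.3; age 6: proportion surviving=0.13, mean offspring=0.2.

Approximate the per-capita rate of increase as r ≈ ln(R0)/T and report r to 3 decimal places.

R0 = Σ lx·mx = 0 + 0.588 + 0.552 + 0.34 + 0.264 + 0.135 + 0.026 = 1.905
Σ x·lx·mx = 4.599; T = 4.599/1.905 = 2.41417…
r ≈ ln(R0)/T = ln(1.905)/2.41417… = 0.26696… → 0.267

0.267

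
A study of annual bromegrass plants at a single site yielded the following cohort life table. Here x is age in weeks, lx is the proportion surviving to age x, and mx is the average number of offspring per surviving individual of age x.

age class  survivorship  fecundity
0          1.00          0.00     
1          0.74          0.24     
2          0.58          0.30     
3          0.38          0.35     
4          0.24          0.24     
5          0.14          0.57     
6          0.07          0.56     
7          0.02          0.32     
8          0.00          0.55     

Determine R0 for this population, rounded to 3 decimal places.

lx·mx by age: 0, 0.1776, 0.174, 0.133, 0.0576, 0.0798, 0.0392, 0.0064, 0
R0 = Σ lx·mx = 0.6676 → 0.668

0.668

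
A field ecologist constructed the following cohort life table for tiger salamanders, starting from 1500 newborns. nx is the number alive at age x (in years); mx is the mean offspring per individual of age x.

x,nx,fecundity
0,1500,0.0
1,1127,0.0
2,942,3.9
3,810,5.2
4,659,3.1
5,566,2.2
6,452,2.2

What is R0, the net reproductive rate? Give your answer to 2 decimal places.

lx = nx/n0 = nx/1500: 1, 0.75133…, 0.628, 0.54, 0.43933…, 0.37733…, 0.30133…
lx·mx by age: 0, 0, 2.4492, 2.808, 1.361933…, 0.830133…, 0.662933…
R0 = Σ lx·mx = 8.1122… → 8.11

8.11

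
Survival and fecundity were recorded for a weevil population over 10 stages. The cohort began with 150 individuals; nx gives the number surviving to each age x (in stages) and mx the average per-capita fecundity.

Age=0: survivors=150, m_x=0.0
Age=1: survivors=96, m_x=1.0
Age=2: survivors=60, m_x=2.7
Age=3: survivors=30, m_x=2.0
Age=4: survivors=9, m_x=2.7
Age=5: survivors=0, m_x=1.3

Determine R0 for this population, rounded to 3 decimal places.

lx = nx/n0 = nx/150: 1, 0.64, 0.4, 0.2, 0.06, 0
lx·mx by age: 0, 0.64, 1.08, 0.4, 0.162, 0
R0 = Σ lx·mx = 2.282 → 2.282

2.282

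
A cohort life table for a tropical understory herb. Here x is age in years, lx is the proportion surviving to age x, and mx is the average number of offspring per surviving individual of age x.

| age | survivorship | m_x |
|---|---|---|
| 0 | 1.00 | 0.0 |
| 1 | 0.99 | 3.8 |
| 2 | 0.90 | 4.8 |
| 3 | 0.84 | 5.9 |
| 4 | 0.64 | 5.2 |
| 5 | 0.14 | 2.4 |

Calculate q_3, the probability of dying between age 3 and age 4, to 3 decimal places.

q_3 = (l_3 − l_4) / l_3 = (0.84 − 0.64) / 0.84
     = 0.2 / 0.84 = 0.238095… → 0.238

0.238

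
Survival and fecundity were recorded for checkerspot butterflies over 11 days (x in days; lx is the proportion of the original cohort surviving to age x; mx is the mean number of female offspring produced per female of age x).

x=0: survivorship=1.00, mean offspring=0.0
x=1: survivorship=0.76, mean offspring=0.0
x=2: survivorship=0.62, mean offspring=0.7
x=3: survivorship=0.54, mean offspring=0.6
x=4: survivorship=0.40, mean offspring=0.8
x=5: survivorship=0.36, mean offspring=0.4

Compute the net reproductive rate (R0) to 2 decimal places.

1.22

lx·mx by age: 0, 0, 0.434, 0.324, 0.32, 0.144
R0 = Σ lx·mx = 1.222 → 1.22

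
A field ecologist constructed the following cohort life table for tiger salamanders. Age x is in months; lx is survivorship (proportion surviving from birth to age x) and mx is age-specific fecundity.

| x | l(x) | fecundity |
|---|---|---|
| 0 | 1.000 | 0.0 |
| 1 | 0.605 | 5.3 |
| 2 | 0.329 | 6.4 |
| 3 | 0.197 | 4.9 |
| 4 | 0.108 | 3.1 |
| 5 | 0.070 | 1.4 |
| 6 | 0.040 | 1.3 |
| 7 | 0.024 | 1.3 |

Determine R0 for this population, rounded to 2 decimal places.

6.79

lx·mx by age: 0, 3.2065, 2.1056, 0.9653, 0.3348, 0.098, 0.052, 0.0312
R0 = Σ lx·mx = 6.7934 → 6.79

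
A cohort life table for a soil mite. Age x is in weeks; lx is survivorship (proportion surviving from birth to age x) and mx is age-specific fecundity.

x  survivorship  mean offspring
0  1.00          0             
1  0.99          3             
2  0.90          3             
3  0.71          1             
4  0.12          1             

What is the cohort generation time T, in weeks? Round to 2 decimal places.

lx·mx: 0, 2.97, 2.7, 0.71, 0.12 → R0 = 6.5
x·lx·mx: 0, 2.97, 5.4, 2.13, 0.48 → Σ = 10.98
T = 10.98 / 6.5 = 1.689231… → 1.69

1.69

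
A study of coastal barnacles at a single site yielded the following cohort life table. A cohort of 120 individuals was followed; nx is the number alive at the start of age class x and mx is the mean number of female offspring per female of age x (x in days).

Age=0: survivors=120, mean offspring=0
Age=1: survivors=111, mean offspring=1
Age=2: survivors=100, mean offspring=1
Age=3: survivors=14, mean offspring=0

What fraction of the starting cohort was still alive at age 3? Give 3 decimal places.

0.117

l_3 = n_3/n_0 = 14/120 = 0.116667… → 0.117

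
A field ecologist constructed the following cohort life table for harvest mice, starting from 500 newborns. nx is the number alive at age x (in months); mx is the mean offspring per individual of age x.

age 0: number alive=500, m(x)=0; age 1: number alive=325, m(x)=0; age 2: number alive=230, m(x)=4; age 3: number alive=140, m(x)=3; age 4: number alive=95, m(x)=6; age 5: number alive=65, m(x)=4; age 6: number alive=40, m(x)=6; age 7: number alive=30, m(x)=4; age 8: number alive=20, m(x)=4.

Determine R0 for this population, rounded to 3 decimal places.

lx = nx/n0 = nx/500: 1, 0.65, 0.46, 0.28, 0.19, 0.13, 0.08, 0.06, 0.04
lx·mx by age: 0, 0, 1.84, 0.84, 1.14, 0.52, 0.48, 0.24, 0.16
R0 = Σ lx·mx = 5.22 → 5.220

5.220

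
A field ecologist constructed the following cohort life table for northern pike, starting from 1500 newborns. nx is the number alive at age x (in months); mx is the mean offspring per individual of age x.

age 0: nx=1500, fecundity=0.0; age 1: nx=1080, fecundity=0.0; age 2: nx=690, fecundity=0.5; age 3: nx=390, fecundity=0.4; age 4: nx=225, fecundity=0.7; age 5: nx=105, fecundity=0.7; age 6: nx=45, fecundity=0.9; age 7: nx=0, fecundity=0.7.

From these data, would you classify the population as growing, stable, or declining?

lx = nx/n0 = nx/1500: 1, 0.72, 0.46, 0.26, 0.15, 0.07, 0.03, 0
R0 = Σ lx·mx = 0 + 0 + 0.23 + 0.104 + 0.105 + 0.049 + 0.027 + 0 = 0.515
R0 < 1, so the population is declining.

declining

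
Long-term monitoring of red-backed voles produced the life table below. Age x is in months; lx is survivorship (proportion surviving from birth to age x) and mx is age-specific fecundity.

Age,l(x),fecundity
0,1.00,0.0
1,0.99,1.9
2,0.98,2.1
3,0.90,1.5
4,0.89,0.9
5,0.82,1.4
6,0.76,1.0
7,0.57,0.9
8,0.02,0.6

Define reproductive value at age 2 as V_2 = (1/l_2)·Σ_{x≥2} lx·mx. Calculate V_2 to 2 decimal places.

6.78

lx·mx for x ≥ 2: 2.058, 1.35, 0.801, 1.148, 0.76, 0.513, 0.012 → sum = 6.642
V_2 = 6.642 / l_2 = 6.642 / 0.98 = 6.777551… → 6.78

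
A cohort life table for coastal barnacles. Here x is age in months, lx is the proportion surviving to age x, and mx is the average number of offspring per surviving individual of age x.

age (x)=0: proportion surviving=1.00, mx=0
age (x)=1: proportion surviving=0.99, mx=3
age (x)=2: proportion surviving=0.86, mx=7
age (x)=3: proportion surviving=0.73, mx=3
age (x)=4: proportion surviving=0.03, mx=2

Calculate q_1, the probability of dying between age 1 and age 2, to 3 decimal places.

q_1 = (l_1 − l_2) / l_1 = (0.99 − 0.86) / 0.99
     = 0.13 / 0.99 = 0.131313… → 0.131

0.131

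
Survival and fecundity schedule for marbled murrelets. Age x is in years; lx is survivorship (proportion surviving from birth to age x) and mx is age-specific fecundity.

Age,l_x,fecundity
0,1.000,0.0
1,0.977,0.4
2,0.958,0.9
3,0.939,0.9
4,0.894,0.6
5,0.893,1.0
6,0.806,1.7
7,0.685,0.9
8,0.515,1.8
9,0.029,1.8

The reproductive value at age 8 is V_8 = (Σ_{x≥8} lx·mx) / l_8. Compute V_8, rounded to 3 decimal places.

1.901

lx·mx for x ≥ 8: 0.927, 0.0522 → sum = 0.9792
V_8 = 0.9792 / l_8 = 0.9792 / 0.515 = 1.901359… → 1.901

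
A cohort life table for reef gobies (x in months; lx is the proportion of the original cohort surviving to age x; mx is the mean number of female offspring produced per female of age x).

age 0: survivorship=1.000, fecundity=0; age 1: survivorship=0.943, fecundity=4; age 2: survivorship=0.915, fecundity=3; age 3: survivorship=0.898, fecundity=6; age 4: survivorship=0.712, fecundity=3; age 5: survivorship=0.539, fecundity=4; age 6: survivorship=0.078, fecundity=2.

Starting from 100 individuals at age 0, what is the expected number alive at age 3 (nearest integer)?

90

Expected survivors = N0 · l_3 = 100 × 0.898 = 89.8 → 90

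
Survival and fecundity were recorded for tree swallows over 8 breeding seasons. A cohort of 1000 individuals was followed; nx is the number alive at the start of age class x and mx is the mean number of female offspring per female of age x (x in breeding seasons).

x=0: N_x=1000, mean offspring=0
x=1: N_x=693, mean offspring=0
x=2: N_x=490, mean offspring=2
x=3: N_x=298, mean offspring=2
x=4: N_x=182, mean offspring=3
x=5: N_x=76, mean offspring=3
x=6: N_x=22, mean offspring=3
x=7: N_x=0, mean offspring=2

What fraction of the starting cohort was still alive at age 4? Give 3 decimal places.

0.182

l_4 = n_4/n_0 = 182/1000 = 0.182 → 0.182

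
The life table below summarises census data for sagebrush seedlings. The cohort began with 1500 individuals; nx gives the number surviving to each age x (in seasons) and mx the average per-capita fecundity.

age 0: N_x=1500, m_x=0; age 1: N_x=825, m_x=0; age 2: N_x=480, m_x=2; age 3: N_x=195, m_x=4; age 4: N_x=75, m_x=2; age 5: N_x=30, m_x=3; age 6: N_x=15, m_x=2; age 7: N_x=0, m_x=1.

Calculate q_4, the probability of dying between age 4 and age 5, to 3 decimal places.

0.600

lx = nx/n0 = nx/1500: 1, 0.55, 0.32, 0.13, 0.05, 0.02, 0.01, 0
q_4 = (l_4 − l_5) / l_4 = (0.05 − 0.02) / 0.05
     = 0.03 / 0.05 = 0.6 → 0.600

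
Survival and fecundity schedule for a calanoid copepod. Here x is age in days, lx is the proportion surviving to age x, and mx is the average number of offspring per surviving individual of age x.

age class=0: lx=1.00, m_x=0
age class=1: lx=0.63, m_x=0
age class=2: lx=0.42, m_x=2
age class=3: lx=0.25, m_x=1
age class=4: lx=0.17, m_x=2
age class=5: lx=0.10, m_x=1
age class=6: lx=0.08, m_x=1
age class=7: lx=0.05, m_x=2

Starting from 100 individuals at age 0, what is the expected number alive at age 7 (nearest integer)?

Expected survivors = N0 · l_7 = 100 × 0.05 = 5 → 5

5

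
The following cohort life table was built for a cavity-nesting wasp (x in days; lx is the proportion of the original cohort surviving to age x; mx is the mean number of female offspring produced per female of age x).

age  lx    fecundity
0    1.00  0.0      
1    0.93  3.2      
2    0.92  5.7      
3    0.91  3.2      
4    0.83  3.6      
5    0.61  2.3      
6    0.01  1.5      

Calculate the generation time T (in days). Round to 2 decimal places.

2.66

lx·mx: 0, 2.976, 5.244, 2.912, 2.988, 1.403, 0.015 → R0 = 15.538
x·lx·mx: 0, 2.976, 10.488, 8.736, 11.952, 7.015, 0.09 → Σ = 41.257
T = 41.257 / 15.538 = 2.655232… → 2.66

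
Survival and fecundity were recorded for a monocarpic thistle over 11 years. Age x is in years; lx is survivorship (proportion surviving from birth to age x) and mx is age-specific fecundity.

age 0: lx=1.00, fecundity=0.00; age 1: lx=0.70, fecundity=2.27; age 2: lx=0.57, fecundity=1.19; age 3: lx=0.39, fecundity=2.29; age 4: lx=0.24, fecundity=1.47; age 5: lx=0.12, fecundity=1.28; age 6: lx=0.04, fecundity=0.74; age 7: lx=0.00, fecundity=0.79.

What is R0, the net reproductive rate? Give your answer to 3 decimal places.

lx·mx by age: 0, 1.589, 0.6783, 0.8931, 0.3528, 0.1536, 0.0296, 0
R0 = Σ lx·mx = 3.6964 → 3.696

3.696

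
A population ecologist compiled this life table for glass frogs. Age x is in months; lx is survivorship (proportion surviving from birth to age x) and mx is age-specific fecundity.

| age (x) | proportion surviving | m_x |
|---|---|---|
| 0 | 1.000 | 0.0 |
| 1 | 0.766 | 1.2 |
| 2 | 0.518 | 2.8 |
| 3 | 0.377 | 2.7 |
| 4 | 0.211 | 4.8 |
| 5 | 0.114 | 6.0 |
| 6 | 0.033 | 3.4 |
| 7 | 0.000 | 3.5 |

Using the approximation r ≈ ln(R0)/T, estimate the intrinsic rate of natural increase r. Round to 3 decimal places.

0.570

R0 = Σ lx·mx = 0 + 0.9192 + 1.4504 + 1.0179 + 1.0128 + 0.684 + 0.1122 + 0 = 5.1965
Σ x·lx·mx = 15.0181; T = 15.0181/5.1965 = 2.89004…
r ≈ ln(R0)/T = ln(5.1965)/2.89004… = 0.57023… → 0.570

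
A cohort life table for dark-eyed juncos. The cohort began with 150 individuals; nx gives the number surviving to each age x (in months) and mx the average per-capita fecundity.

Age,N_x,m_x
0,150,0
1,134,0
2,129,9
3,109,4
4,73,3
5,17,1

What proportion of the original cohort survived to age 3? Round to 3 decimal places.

l_3 = n_3/n_0 = 109/150 = 0.726667… → 0.727

0.727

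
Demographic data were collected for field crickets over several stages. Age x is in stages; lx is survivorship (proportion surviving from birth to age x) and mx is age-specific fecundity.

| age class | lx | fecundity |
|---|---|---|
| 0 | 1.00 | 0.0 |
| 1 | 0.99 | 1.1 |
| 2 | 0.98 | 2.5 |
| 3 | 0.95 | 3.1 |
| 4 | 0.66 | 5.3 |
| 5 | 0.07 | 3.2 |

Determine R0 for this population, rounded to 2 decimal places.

lx·mx by age: 0, 1.089, 2.45, 2.945, 3.498, 0.224
R0 = Σ lx·mx = 10.206 → 10.21

10.21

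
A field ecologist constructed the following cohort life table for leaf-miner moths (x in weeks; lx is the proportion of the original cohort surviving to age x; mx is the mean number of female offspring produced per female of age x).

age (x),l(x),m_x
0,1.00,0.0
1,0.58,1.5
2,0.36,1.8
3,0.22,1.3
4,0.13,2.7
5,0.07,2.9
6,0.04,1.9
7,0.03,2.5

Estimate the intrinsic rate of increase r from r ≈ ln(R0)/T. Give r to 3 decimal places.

R0 = Σ lx·mx = 0 + 0.87 + 0.648 + 0.286 + 0.351 + 0.203 + 0.076 + 0.075 = 2.509
Σ x·lx·mx = 6.424; T = 6.424/2.509 = 2.56038…
r ≈ ln(R0)/T = ln(2.509)/2.56038… = 0.35928… → 0.359

0.359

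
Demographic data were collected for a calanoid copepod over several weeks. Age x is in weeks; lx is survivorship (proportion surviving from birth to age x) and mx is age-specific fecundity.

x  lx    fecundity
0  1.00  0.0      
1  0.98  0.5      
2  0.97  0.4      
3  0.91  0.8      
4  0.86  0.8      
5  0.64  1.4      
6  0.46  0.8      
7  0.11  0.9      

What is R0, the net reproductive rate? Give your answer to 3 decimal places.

3.657

lx·mx by age: 0, 0.49, 0.388, 0.728, 0.688, 0.896, 0.368, 0.099
R0 = Σ lx·mx = 3.657 → 3.657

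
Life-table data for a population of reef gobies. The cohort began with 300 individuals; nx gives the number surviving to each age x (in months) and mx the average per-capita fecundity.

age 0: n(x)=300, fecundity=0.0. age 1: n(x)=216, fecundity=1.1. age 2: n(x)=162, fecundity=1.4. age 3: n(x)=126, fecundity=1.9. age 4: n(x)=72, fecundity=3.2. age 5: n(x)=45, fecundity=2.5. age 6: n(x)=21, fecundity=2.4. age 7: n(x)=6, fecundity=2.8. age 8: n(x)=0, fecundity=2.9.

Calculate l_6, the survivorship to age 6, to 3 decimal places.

l_6 = n_6/n_0 = 21/300 = 0.07 → 0.070

0.070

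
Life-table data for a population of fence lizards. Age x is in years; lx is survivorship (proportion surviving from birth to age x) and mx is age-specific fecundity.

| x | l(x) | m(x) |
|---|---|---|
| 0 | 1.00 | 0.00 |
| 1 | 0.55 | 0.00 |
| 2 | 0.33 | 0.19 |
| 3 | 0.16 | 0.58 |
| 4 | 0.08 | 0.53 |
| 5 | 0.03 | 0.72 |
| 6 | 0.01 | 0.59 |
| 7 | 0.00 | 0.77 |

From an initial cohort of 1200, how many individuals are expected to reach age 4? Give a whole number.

96

Expected survivors = N0 · l_4 = 1200 × 0.08 = 96 → 96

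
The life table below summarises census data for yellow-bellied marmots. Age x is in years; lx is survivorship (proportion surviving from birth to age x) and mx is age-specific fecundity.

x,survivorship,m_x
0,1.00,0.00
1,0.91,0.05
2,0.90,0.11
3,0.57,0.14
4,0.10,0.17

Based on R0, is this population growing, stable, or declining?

R0 = Σ lx·mx = 0 + 0.0455 + 0.099 + 0.0798 + 0.017 = 0.2413
R0 < 1, so the population is declining.

declining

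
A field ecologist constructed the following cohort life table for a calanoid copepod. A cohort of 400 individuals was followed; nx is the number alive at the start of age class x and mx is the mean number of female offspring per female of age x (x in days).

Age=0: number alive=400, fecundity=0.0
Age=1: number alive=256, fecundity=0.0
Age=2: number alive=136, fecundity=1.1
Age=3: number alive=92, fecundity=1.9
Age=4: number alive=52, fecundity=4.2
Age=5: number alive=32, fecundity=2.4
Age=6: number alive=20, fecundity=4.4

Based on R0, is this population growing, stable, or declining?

growing

lx = nx/n0 = nx/400: 1, 0.64, 0.34, 0.23, 0.13, 0.08, 0.05
R0 = Σ lx·mx = 0 + 0 + 0.374 + 0.437 + 0.546 + 0.192 + 0.22 = 1.769
R0 > 1, so the population is growing.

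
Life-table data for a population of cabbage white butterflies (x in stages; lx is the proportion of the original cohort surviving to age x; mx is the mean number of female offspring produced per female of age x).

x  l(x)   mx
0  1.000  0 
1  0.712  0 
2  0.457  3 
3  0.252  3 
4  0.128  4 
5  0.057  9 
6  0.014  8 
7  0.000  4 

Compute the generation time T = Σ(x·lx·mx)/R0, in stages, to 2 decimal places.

lx·mx: 0, 0, 1.371, 0.756, 0.512, 0.513, 0.112, 0 → R0 = 3.264
x·lx·mx: 0, 0, 2.742, 2.268, 2.048, 2.565, 0.672, 0 → Σ = 10.295
T = 10.295 / 3.264 = 3.154105… → 3.15

3.15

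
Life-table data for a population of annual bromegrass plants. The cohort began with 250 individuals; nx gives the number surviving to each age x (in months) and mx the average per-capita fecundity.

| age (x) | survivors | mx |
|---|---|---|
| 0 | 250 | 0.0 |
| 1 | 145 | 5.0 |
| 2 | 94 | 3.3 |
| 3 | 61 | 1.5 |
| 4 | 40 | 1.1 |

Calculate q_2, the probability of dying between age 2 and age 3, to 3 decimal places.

lx = nx/n0 = nx/250: 1, 0.58, 0.376, 0.244, 0.16
q_2 = (l_2 − l_3) / l_2 = (0.376 − 0.244) / 0.376
     = 0.132 / 0.376 = 0.351064… → 0.351

0.351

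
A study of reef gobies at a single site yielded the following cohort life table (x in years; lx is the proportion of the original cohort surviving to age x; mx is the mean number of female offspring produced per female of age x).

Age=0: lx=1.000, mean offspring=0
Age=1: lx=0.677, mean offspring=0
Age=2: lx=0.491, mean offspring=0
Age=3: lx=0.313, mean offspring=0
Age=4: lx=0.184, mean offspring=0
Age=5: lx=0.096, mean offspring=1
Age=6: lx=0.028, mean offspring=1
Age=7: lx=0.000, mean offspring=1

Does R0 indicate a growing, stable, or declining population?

R0 = Σ lx·mx = 0 + 0 + 0 + 0 + 0 + 0.096 + 0.028 + 0 = 0.124
R0 < 1, so the population is declining.

declining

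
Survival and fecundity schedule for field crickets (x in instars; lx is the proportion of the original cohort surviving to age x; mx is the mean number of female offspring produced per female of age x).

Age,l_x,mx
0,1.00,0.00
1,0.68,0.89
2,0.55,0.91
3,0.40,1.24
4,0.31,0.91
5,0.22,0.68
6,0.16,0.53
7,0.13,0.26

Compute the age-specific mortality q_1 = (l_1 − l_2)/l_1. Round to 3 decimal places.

q_1 = (l_1 − l_2) / l_1 = (0.68 − 0.55) / 0.68
     = 0.13 / 0.68 = 0.191176… → 0.191

0.191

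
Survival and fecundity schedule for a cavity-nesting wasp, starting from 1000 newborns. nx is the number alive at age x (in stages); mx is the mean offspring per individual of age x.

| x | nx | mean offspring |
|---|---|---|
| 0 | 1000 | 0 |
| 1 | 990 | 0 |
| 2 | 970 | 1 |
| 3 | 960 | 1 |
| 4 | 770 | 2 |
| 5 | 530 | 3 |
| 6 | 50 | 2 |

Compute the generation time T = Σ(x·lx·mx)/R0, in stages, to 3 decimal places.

lx = nx/n0 = nx/1000: 1, 0.99, 0.97, 0.96, 0.77, 0.53, 0.05
lx·mx: 0, 0, 0.97, 0.96, 1.54, 1.59, 0.1 → R0 = 5.16
x·lx·mx: 0, 0, 1.94, 2.88, 6.16, 7.95, 0.6 → Σ = 19.53
T = 19.53 / 5.16 = 3.784884… → 3.785

3.785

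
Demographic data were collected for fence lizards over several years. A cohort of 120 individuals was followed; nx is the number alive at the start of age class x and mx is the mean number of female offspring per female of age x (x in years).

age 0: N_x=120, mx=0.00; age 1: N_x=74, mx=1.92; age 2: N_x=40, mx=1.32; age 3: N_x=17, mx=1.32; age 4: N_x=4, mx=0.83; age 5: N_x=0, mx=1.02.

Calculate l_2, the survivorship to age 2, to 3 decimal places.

l_2 = n_2/n_0 = 40/120 = 0.333333… → 0.333

0.333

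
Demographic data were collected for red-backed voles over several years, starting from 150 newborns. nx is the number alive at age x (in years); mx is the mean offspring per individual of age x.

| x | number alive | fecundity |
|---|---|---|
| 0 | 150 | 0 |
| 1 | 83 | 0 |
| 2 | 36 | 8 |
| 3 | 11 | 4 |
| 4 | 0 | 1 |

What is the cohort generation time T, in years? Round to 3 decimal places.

2.133

lx = nx/n0 = nx/150: 1, 0.55333…, 0.24, 0.07333…, 0
lx·mx: 0, 0, 1.92, 0.293333…, 0 → R0 = 2.213333…
x·lx·mx: 0, 0, 3.84, 0.88…, 0 → Σ = 4.72…
T = 4.72… / 2.213333… = 2.13253… → 2.133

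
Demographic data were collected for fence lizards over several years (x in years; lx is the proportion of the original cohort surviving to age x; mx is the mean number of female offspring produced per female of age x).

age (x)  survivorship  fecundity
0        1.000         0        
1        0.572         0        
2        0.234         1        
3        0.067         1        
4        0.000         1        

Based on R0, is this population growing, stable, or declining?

declining

R0 = Σ lx·mx = 0 + 0 + 0.234 + 0.067 + 0 = 0.301
R0 < 1, so the population is declining.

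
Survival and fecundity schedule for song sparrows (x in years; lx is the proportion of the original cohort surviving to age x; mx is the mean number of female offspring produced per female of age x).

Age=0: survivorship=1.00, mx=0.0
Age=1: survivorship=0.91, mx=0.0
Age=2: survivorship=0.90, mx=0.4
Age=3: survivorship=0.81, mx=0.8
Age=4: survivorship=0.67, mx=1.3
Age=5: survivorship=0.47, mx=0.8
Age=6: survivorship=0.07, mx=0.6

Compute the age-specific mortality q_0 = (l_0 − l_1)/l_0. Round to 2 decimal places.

0.09

q_0 = (l_0 − l_1) / l_0 = (1 − 0.91) / 1
     = 0.09 / 1 = 0.09 → 0.09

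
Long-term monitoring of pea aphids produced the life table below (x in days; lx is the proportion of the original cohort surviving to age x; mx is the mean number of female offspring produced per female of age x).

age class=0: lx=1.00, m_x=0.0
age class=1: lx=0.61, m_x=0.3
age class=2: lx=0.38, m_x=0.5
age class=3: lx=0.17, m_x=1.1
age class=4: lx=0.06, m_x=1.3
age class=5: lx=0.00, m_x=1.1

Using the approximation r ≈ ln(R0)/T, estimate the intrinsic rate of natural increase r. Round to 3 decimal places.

-0.200

R0 = Σ lx·mx = 0 + 0.183 + 0.19 + 0.187 + 0.078 + 0 = 0.638
Σ x·lx·mx = 1.436; T = 1.436/0.638 = 2.25078…
r ≈ ln(R0)/T = ln(0.638)/2.25078… = -0.19967… → -0.200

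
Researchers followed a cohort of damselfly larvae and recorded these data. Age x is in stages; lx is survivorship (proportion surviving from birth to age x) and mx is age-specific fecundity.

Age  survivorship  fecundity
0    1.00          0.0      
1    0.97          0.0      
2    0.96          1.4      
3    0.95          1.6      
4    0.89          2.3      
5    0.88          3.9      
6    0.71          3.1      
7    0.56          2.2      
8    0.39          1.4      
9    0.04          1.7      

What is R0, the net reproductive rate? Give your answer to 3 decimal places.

12.390

lx·mx by age: 0, 0, 1.344, 1.52, 2.047, 3.432, 2.201, 1.232, 0.546, 0.068
R0 = Σ lx·mx = 12.39 → 12.390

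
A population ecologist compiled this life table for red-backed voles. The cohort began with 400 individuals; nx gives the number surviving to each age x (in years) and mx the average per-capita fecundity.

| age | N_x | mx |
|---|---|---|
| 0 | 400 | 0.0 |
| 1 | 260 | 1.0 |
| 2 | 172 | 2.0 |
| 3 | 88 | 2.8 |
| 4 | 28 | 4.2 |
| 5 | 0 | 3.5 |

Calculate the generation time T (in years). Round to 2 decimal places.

lx = nx/n0 = nx/400: 1, 0.65, 0.43, 0.22, 0.07, 0
lx·mx: 0, 0.65, 0.86, 0.616, 0.294, 0 → R0 = 2.42
x·lx·mx: 0, 0.65, 1.72, 1.848, 1.176, 0 → Σ = 5.394
T = 5.394 / 2.42 = 2.228926… → 2.23

2.23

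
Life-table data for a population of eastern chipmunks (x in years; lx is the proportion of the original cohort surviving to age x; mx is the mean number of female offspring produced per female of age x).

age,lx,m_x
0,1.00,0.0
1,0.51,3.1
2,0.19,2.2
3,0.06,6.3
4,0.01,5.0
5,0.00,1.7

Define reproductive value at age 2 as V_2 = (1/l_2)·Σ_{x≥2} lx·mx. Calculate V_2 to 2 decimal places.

lx·mx for x ≥ 2: 0.418, 0.378, 0.05, 0 → sum = 0.846
V_2 = 0.846 / l_2 = 0.846 / 0.19 = 4.452632… → 4.45

4.45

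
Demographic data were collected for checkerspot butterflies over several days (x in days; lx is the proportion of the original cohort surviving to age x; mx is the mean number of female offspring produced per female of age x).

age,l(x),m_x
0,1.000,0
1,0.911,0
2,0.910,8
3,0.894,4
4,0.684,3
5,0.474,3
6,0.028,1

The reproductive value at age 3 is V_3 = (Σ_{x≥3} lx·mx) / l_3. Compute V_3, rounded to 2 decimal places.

7.92

lx·mx for x ≥ 3: 3.576, 2.052, 1.422, 0.028 → sum = 7.078
V_3 = 7.078 / l_3 = 7.078 / 0.894 = 7.917226… → 7.92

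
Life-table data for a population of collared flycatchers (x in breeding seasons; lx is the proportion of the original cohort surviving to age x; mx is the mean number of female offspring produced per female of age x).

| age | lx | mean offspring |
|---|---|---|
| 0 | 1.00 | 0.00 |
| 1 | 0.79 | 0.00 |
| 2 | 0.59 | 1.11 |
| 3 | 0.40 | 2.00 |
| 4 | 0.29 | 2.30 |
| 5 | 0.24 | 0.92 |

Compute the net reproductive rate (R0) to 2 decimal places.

lx·mx by age: 0, 0, 0.6549, 0.8, 0.667, 0.2208
R0 = Σ lx·mx = 2.3427 → 2.34

2.34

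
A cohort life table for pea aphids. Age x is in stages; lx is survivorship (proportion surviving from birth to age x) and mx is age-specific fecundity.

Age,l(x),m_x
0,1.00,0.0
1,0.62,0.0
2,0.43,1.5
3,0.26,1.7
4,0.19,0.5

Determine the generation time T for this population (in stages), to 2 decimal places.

2.53

lx·mx: 0, 0, 0.645, 0.442, 0.095 → R0 = 1.182
x·lx·mx: 0, 0, 1.29, 1.326, 0.38 → Σ = 2.996
T = 2.996 / 1.182 = 2.534687… → 2.53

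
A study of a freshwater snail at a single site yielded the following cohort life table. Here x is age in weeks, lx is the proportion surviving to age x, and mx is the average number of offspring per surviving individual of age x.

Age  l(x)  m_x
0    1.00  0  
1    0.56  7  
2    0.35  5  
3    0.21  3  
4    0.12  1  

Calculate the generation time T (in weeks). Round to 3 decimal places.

1.525

lx·mx: 0, 3.92, 1.75, 0.63, 0.12 → R0 = 6.42
x·lx·mx: 0, 3.92, 3.5, 1.89, 0.48 → Σ = 9.79
T = 9.79 / 6.42 = 1.524922… → 1.525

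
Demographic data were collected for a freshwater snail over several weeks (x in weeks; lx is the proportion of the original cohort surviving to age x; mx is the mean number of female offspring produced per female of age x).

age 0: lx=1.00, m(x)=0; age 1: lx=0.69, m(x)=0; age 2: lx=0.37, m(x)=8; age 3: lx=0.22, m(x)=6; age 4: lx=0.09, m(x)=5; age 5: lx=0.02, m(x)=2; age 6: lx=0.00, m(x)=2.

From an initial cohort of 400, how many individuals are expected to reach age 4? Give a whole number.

36

Expected survivors = N0 · l_4 = 400 × 0.09 = 36 → 36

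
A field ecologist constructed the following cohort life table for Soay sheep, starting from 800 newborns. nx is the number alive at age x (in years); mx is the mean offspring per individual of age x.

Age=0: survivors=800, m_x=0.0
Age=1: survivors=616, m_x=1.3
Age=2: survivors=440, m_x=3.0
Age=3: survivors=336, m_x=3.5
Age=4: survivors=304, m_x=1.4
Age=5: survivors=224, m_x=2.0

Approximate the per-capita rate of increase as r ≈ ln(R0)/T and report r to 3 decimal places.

lx = nx/n0 = nx/800: 1, 0.77, 0.55, 0.42, 0.38, 0.28
R0 = Σ lx·mx = 0 + 1.001 + 1.65 + 1.47 + 0.532 + 0.56 = 5.213
Σ x·lx·mx = 13.639; T = 13.639/5.213 = 2.61634…
r ≈ ln(R0)/T = ln(5.213)/2.61634… = 0.63109… → 0.631

0.631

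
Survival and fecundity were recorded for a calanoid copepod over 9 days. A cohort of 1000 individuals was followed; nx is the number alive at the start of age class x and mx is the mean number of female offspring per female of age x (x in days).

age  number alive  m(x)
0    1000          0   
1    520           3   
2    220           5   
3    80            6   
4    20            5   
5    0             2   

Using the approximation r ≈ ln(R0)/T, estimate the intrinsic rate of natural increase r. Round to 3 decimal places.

lx = nx/n0 = nx/1000: 1, 0.52, 0.22, 0.08, 0.02, 0
R0 = Σ lx·mx = 0 + 1.56 + 1.1 + 0.48 + 0.1 + 0 = 3.24
Σ x·lx·mx = 5.6; T = 5.6/3.24 = 1.7284…
r ≈ ln(R0)/T = ln(3.24)/1.7284… = 0.68015… → 0.680

0.680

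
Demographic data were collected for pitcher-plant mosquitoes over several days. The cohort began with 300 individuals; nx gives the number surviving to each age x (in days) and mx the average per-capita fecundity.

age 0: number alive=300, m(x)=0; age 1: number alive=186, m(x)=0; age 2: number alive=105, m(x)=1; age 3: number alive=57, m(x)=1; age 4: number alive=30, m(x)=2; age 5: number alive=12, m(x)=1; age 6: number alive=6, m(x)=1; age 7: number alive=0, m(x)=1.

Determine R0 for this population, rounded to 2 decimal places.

0.80

lx = nx/n0 = nx/300: 1, 0.62, 0.35, 0.19, 0.1, 0.04, 0.02, 0
lx·mx by age: 0, 0, 0.35, 0.19, 0.2, 0.04, 0.02, 0
R0 = Σ lx·mx = 0.8 → 0.80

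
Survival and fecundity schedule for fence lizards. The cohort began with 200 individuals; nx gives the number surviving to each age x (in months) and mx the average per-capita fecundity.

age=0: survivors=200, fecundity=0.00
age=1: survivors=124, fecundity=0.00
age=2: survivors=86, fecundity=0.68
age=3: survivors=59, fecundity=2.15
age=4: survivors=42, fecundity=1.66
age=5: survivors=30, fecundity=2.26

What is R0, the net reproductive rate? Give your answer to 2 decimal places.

1.61

lx = nx/n0 = nx/200: 1, 0.62, 0.43, 0.295, 0.21, 0.15
lx·mx by age: 0, 0, 0.2924, 0.63425, 0.3486, 0.339
R0 = Σ lx·mx = 1.61425 → 1.61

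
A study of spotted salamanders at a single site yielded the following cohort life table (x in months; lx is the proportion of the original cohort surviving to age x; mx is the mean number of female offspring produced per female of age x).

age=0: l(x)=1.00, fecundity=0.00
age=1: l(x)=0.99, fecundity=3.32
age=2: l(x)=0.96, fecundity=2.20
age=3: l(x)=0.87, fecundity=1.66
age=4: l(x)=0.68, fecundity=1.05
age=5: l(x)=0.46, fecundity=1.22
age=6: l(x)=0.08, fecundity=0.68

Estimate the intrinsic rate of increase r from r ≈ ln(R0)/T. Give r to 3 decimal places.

R0 = Σ lx·mx = 0 + 3.2868 + 2.112 + 1.4442 + 0.714 + 0.5612 + 0.0544 = 8.1726
Σ x·lx·mx = 17.8318; T = 17.8318/8.1726 = 2.1819…
r ≈ ln(R0)/T = ln(8.1726)/2.1819… = 0.96282… → 0.963

0.963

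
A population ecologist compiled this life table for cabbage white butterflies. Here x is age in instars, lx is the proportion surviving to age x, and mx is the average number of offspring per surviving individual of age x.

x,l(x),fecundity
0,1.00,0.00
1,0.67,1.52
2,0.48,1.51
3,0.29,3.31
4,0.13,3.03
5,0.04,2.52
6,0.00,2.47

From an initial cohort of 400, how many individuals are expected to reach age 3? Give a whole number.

116

Expected survivors = N0 · l_3 = 400 × 0.29 = 116 → 116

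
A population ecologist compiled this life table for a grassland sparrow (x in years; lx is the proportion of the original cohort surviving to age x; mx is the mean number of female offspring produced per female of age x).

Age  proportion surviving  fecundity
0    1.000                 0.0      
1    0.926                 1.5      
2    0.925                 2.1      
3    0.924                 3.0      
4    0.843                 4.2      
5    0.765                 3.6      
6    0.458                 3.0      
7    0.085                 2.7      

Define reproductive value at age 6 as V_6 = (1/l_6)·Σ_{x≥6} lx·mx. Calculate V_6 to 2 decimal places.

lx·mx for x ≥ 6: 1.374, 0.2295 → sum = 1.6035
V_6 = 1.6035 / l_6 = 1.6035 / 0.458 = 3.501092… → 3.50

3.50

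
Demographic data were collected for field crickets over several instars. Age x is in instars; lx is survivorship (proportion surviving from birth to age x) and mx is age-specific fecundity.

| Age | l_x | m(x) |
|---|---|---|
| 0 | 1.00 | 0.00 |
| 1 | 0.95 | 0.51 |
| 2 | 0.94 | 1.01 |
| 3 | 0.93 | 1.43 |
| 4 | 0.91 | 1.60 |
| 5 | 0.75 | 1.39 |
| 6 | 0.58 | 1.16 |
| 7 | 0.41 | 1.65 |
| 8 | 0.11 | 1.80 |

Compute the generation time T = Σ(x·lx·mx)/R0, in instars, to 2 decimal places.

4.08

lx·mx: 0, 0.4845, 0.9494, 1.3299, 1.456, 1.0425, 0.6728, 0.6765, 0.198 → R0 = 6.8096
x·lx·mx: 0, 0.4845, 1.8988, 3.9897, 5.824, 5.2125, 4.0368, 4.7355, 1.584 → Σ = 27.7658
T = 27.7658 / 6.8096 = 4.077449… → 4.08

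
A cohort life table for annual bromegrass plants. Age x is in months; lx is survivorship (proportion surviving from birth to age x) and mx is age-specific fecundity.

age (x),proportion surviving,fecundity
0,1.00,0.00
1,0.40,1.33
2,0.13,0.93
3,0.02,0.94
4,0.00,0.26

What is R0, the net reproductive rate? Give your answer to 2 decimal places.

lx·mx by age: 0, 0.532, 0.1209, 0.0188, 0
R0 = Σ lx·mx = 0.6717 → 0.67

0.67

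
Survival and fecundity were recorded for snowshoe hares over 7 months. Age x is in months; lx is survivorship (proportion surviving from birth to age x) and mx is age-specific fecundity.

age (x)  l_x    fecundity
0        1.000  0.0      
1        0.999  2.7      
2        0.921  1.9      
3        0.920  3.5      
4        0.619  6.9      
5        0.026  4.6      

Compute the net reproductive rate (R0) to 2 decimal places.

lx·mx by age: 0, 2.6973, 1.7499, 3.22, 4.2711, 0.1196
R0 = Σ lx·mx = 12.0579 → 12.06

12.06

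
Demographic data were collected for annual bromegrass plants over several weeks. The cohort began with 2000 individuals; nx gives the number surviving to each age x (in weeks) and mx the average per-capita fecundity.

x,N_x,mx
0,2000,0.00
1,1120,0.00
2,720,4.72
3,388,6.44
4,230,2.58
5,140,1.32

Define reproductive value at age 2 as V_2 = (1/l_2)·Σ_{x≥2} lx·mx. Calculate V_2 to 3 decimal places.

lx = nx/n0 = nx/2000: 1, 0.56, 0.36, 0.194, 0.115, 0.07
lx·mx for x ≥ 2: 1.6992, 1.24936, 0.2967, 0.0924 → sum = 3.33766
V_2 = 3.33766 / l_2 = 3.33766 / 0.36 = 9.271278… → 9.271

9.271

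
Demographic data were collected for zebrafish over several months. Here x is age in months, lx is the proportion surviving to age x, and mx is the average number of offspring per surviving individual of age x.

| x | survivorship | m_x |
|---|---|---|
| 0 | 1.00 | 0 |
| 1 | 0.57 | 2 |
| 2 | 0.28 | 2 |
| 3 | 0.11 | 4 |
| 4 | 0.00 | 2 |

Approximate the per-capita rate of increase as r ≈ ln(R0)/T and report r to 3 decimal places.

0.455

R0 = Σ lx·mx = 0 + 1.14 + 0.56 + 0.44 + 0 = 2.14
Σ x·lx·mx = 3.58; T = 3.58/2.14 = 1.6729…
r ≈ ln(R0)/T = ln(2.14)/1.6729… = 0.45478… → 0.455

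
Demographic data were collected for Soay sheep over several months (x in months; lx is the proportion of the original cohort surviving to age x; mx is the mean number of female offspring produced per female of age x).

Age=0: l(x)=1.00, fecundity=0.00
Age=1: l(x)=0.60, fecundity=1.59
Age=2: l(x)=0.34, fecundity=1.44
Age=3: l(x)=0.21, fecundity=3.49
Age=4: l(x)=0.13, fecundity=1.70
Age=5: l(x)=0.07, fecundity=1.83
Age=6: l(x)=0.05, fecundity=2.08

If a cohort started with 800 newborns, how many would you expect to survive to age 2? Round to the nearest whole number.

272

Expected survivors = N0 · l_2 = 800 × 0.34 = 272 → 272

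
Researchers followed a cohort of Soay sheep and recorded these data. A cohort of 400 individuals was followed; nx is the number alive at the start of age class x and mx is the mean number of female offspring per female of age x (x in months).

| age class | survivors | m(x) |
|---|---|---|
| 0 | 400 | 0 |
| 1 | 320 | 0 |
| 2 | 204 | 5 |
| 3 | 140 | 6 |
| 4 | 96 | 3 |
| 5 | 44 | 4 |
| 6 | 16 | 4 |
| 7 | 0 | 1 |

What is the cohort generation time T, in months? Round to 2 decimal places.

lx = nx/n0 = nx/400: 1, 0.8, 0.51, 0.35, 0.24, 0.11, 0.04, 0
lx·mx: 0, 0, 2.55, 2.1, 0.72, 0.44, 0.16, 0 → R0 = 5.97
x·lx·mx: 0, 0, 5.1, 6.3, 2.88, 2.2, 0.96, 0 → Σ = 17.44
T = 17.44 / 5.97 = 2.921273… → 2.92

2.92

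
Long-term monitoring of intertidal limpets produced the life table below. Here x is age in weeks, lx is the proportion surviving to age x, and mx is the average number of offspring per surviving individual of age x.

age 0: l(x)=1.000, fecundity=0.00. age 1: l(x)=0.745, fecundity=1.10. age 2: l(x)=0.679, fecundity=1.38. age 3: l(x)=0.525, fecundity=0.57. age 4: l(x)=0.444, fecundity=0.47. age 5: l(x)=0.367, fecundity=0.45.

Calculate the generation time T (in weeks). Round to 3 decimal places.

lx·mx: 0, 0.8195, 0.93702, 0.29925, 0.20868, 0.16515 → R0 = 2.4296
x·lx·mx: 0, 0.8195, 1.87404, 0.89775, 0.83472, 0.82575 → Σ = 5.25176
T = 5.25176 / 2.4296 = 2.161574… → 2.162

2.162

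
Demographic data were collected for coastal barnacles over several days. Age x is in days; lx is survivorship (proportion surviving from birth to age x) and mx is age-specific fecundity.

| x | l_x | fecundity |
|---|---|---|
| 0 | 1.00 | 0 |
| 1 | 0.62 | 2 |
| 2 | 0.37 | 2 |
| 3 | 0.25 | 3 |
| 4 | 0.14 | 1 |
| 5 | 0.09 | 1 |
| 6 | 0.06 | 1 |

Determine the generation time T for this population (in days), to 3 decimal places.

2.099

lx·mx: 0, 1.24, 0.74, 0.75, 0.14, 0.09, 0.06 → R0 = 3.02
x·lx·mx: 0, 1.24, 1.48, 2.25, 0.56, 0.45, 0.36 → Σ = 6.34
T = 6.34 / 3.02 = 2.099338… → 2.099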